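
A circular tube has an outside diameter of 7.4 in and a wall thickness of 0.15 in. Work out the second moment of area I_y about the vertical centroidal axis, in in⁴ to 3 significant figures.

I_y ≈ 22.5 in⁴

Treat the section as a set of non-overlapping primitives; coordinates are from the bounding-box lower-left.
Outer circle: ⌀7.4, A = 43.008 in², x = 3.7 in, Ī = 147.2 in⁴.
Bore (subtracted): ⌀7.1, A = 39.592 in², x = 3.7 in, Ī = 124.74 in⁴.
By symmetry the centroid is at mid-width, x̄ = 3.7 in.
All pieces are centred on the vertical centroidal axis, so I = ΣĪ (holes subtracted) = 22.457 in⁴.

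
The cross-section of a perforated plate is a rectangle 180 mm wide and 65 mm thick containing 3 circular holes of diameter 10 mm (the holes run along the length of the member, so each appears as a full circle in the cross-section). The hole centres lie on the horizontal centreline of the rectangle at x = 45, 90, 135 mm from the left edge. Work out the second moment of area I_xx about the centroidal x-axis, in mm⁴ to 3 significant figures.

I_xx ≈ 4.12 × 10⁶ mm⁴

Break the section into simple shapes (no overlaps), measuring from the bottom-left corner of the bounding box.
Plate: 180 × 65, A = 11 700 mm², y = 32.5 mm, Ī = 4 119 375 mm⁴.
Hole 1 (subtracted): ⌀10, A = 78.54 mm², y = 32.5 mm, Ī = 490.87 mm⁴.
Hole 2 (subtracted): ⌀10, A = 78.54 mm², y = 32.5 mm, Ī = 490.87 mm⁴.
Hole 3 (subtracted): ⌀10, A = 78.54 mm², y = 32.5 mm, Ī = 490.87 mm⁴.
By symmetry the centroid is at mid-height, ȳ = 32.5 mm.
All pieces are centred on the centroidal x-axis, so I = ΣĪ (holes subtracted) = 4 117 902 mm⁴.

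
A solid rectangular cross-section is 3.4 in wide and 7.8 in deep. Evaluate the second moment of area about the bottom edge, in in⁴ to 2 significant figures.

The section: 3.4 × 7.8, A = 26.52 in², y = 3.9 in, Ī = 134.5 in⁴.
Transfer it to the base of the section using Ī + A·d² with d = y − 0:
  the section: d = 3.9 in → contributes +537.8 in⁴
Total I = 537.8 in⁴.

I_base ≈ 540 in⁴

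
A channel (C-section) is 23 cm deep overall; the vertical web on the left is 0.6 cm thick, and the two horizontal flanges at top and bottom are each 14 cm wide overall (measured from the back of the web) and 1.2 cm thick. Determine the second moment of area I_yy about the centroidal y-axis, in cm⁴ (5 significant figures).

Split into non-overlapping primitives; take the origin at the lower-left of the bounding box.
Web: 0.6 × 23, A = 13.8 cm², x = 0.3 cm, Ī = 0.414 cm⁴.
Top flange (beyond web): 13.4 × 1.2, A = 16.08 cm², x = 7.3 cm, Ī = 240.6104 cm⁴.
Bottom flange (beyond web): 13.4 × 1.2, A = 16.08 cm², x = 7.3 cm, Ī = 240.6104 cm⁴.
Centroid: x̄ = ΣA·x / ΣA = 5.198172 cm.
Transfer each piece to the centroidal y-axis using Ī + A·d² with d = x − 5.198172:
  web: d = -4.898172 cm → contributes +331.5049 cm⁴
  top flange (beyond web): d = 2.101828 cm → contributes +311.6467 cm⁴
  bottom flange (beyond web): d = 2.101828 cm → contributes +311.6467 cm⁴
Total I = 954.7982 cm⁴.

I_yy ≈ 954.80 cm⁴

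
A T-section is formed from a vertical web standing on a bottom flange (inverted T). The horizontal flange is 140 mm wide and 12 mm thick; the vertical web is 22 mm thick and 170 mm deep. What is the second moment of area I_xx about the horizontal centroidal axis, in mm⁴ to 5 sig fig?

I_xx ≈ 1.8627 × 10⁷ mm⁴

Decompose the section into non-overlapping parts with the origin at the bottom-left of its bounding rectangle.
Flange: 140 × 12, A = 1 680 mm², y = 6 mm, Ī = 20 160 mm⁴.
Web: 22 × 170, A = 3 740 mm², y = 97 mm, Ī = 9 007 167 mm⁴.
Centroid: ȳ = ΣA·y / ΣA = 68.79336 mm.
Transfer each piece to the horizontal centroidal axis using Ī + A·d² with d = y − 68.79336:
  flange: d = -62.79336 mm → contributes +6 644 410 mm⁴
  web: d = 28.20664 mm → contributes +11 982 765 mm⁴
Total I = 18 627 175 mm⁴.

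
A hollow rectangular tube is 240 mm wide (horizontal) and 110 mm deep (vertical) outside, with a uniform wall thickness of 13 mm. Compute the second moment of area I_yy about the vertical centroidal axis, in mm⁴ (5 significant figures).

Split into non-overlapping primitives; take the origin at the lower-left of the bounding box.
Outer rectangle: 240 × 110, A = 26 400 mm², x = 120 mm, Ī = 126 720 000 mm⁴.
Inner void (subtracted): 214 × 84, A = 17 976 mm², x = 120 mm, Ī = 68 602 408 mm⁴.
By symmetry the centroid is at mid-width, x̄ = 120 mm.
All pieces are centred on the vertical centroidal axis, so I = ΣĪ (holes subtracted) = 58 117 592 mm⁴.

I_yy ≈ 5.8118 × 10⁷ mm⁴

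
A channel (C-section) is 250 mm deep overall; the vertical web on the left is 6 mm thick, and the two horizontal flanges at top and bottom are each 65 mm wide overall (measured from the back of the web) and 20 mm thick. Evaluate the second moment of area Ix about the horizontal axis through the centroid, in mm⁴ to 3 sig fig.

Ix ≈ 3.91 × 10⁷ mm⁴

Split into non-overlapping primitives; take the origin at the lower-left of the bounding box.
Web: 6 × 250, A = 1 500 mm², y = 125 mm, Ī = 7 812 500 mm⁴.
Top flange (beyond web): 59 × 20, A = 1 180 mm², y = 240 mm, Ī = 39 333 mm⁴.
Bottom flange (beyond web): 59 × 20, A = 1 180 mm², y = 10 mm, Ī = 39 333 mm⁴.
By symmetry the centroid is at mid-height, ȳ = 125 mm.
Transfer each piece to the horizontal axis through the centroid using Ī + A·d² with d = y − 125:
  web: d = 0 mm → contributes +7 812 500 mm⁴
  top flange (beyond web): d = 115 mm → contributes +15 644 833 mm⁴
  bottom flange (beyond web): d = -115 mm → contributes +15 644 833 mm⁴
Total I = 39 102 167 mm⁴.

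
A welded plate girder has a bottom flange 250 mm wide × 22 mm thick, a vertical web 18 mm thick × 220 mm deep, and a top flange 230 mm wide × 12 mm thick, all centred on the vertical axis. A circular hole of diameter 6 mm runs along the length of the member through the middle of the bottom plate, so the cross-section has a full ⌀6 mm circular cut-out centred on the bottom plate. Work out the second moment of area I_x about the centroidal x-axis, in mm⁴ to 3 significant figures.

I_x ≈ 1.24 × 10⁸ mm⁴

Treat the section as a set of non-overlapping primitives; coordinates are from the bounding-box lower-left.
Bottom plate: 250 × 22, A = 5 500 mm², y = 11 mm, Ī = 221 833 mm⁴.
Web plate: 18 × 220, A = 3 960 mm², y = 132 mm, Ī = 15 972 000 mm⁴.
Top plate: 230 × 12, A = 2 760 mm², y = 248 mm, Ī = 33 120 mm⁴.
Hole (subtracted): ⌀6, A = 28.274 mm², y = 11 mm, Ī = 63.617 mm⁴.
Centroid: ȳ = ΣA·y / ΣA = 103.95 mm.
Transfer each piece to the centroidal x-axis using Ī + A·d² with d = y − 103.95:
  bottom plate: d = -92.955 mm → contributes +47 745 154 mm⁴
  web plate: d = 28.045 mm → contributes +19 086 661 mm⁴
  top plate: d = 144.05 mm → contributes +57 300 376 mm⁴
  hole: d = -92.955 mm → contributes −244 371 mm⁴
Total I = 123 887 820 mm⁴.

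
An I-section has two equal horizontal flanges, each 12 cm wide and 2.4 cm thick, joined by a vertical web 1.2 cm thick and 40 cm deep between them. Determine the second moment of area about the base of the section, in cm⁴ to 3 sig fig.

I_base ≈ 8.53 × 10⁴ cm⁴

Treat the section as a set of non-overlapping primitives; coordinates are from the bounding-box lower-left.
Bottom flange: 12 × 2.4, A = 28.8 cm², y = 1.2 cm, Ī = 13.824 cm⁴.
Web: 1.2 × 40, A = 48 cm², y = 22.4 cm, Ī = 6 400 cm⁴.
Top flange: 12 × 2.4, A = 28.8 cm², y = 43.6 cm, Ī = 13.824 cm⁴.
Transfer each piece to the base of the section using Ī + A·d² with d = y − 0:
  bottom flange: d = 1.2 cm → contributes +55.296 cm⁴
  web: d = 22.4 cm → contributes +30 484 cm⁴
  top flange: d = 43.6 cm → contributes +54 761 cm⁴
Total I = 85 301 cm⁴.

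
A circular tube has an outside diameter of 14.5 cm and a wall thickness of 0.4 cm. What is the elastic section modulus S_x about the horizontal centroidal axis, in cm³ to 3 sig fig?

S_x ≈ 60.8 cm³

Split into non-overlapping primitives; take the origin at the lower-left of the bounding box.
Outer circle: ⌀14.5, A = 165.13 cm², y = 7.25 cm, Ī = 2169.9 cm⁴.
Bore (subtracted): ⌀13.7, A = 147.41 cm², y = 7.25 cm, Ī = 1729.2 cm⁴.
By symmetry the centroid is at mid-height, ȳ = 7.25 cm.
All pieces are centred on the horizontal centroidal axis, so I = ΣĪ (holes subtracted) = 440.68 cm⁴.
Extreme fibre distance c = 7.25 cm; S = I/c = 60.784 cm³.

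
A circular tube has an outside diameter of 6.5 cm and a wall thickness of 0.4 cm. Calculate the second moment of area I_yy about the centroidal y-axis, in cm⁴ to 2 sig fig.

Decompose the section into non-overlapping parts with the origin at the bottom-left of its bounding rectangle.
Outer circle: ⌀6.5, A = 33.18 cm², x = 3.25 cm, Ī = 87.62 cm⁴.
Bore (subtracted): ⌀5.7, A = 25.52 cm², x = 3.25 cm, Ī = 51.82 cm⁴.
By symmetry the centroid is at mid-width, x̄ = 3.25 cm.
All pieces are centred on the centroidal y-axis, so I = ΣĪ (holes subtracted) = 35.81 cm⁴.

I_yy ≈ 36 cm⁴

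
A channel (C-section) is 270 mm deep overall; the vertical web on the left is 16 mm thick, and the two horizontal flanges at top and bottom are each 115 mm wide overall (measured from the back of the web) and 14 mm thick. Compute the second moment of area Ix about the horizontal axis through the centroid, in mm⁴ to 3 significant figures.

Break the section into simple shapes (no overlaps), measuring from the bottom-left corner of the bounding box.
Web: 16 × 270, A = 4 320 mm², y = 135 mm, Ī = 26 244 000 mm⁴.
Top flange (beyond web): 99 × 14, A = 1 386 mm², y = 263 mm, Ī = 22 638 mm⁴.
Bottom flange (beyond web): 99 × 14, A = 1 386 mm², y = 7 mm, Ī = 22 638 mm⁴.
By symmetry the centroid is at mid-height, ȳ = 135 mm.
Transfer each piece to the horizontal axis through the centroid using Ī + A·d² with d = y − 135:
  web: d = 0 mm → contributes +26 244 000 mm⁴
  top flange (beyond web): d = 128 mm → contributes +22 730 862 mm⁴
  bottom flange (beyond web): d = -128 mm → contributes +22 730 862 mm⁴
Total I = 71 705 724 mm⁴.

Ix ≈ 7.17 × 10⁷ mm⁴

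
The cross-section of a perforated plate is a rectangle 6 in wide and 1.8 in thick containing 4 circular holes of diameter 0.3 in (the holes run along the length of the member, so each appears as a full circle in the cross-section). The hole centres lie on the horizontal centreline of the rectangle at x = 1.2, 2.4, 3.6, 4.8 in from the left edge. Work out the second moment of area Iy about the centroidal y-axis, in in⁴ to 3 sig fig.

Iy ≈ 31.9 in⁴

Split into non-overlapping primitives; take the origin at the lower-left of the bounding box.
Plate: 6 × 1.8, A = 10.8 in², x = 3 in, Ī = 32.4 in⁴.
Hole 1 (subtracted): ⌀0.3, A = 0.070686 in², x = 1.2 in, Ī = 0.00039761 in⁴.
Hole 2 (subtracted): ⌀0.3, A = 0.070686 in², x = 2.4 in, Ī = 0.00039761 in⁴.
Hole 3 (subtracted): ⌀0.3, A = 0.070686 in², x = 3.6 in, Ī = 0.00039761 in⁴.
Hole 4 (subtracted): ⌀0.3, A = 0.070686 in², x = 4.8 in, Ī = 0.00039761 in⁴.
By symmetry the centroid is at mid-width, x̄ = 3 in.
Transfer each piece to the centroidal y-axis using Ī + A·d² with d = x − 3:
  plate: d = 0 in → contributes +32.4 in⁴
  hole 1: d = -1.8 in → contributes −0.22942 in⁴
  hole 2: d = -0.6 in → contributes −0.025845 in⁴
  hole 3: d = 0.6 in → contributes −0.025845 in⁴
  hole 4: d = 1.8 in → contributes −0.22942 in⁴
Total I = 31.889 in⁴.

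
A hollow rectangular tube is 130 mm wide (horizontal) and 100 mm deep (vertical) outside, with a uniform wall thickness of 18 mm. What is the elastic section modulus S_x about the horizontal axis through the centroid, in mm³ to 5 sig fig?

S_x ≈ 1.7560 × 10⁵ mm³

Treat the section as a set of non-overlapping primitives; coordinates are from the bounding-box lower-left.
Outer rectangle: 130 × 100, A = 13 000 mm², y = 50 mm, Ī = 10 833 333 mm⁴.
Inner void (subtracted): 94 × 64, A = 6 016 mm², y = 50 mm, Ī = 2 053 461 mm⁴.
By symmetry the centroid is at mid-height, ȳ = 50 mm.
All pieces are centred on the horizontal axis through the centroid, so I = ΣĪ (holes subtracted) = 8 779 872 mm⁴.
Extreme fibre distance c = 50 mm; S = I/c = 175597.4 mm³.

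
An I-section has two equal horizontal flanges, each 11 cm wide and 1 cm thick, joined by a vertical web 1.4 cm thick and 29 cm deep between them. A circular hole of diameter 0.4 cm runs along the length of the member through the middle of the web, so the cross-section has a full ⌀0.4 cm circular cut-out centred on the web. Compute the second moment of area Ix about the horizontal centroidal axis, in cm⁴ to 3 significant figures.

Ix ≈ 7800 cm⁴

Break the section into simple shapes (no overlaps), measuring from the bottom-left corner of the bounding box.
Bottom flange: 11 × 1, A = 11 cm², y = 0.5 cm, Ī = 0.91667 cm⁴.
Web: 1.4 × 29, A = 40.6 cm², y = 15.5 cm, Ī = 2845.4 cm⁴.
Top flange: 11 × 1, A = 11 cm², y = 30.5 cm, Ī = 0.91667 cm⁴.
Hole (subtracted): ⌀0.4, A = 0.12566 cm², y = 15.5 cm, Ī = 0.0012566 cm⁴.
By symmetry the centroid is at mid-height, ȳ = 15.5 cm.
Transfer each piece to the horizontal centroidal axis using Ī + A·d² with d = y − 15.5:
  bottom flange: d = -15 cm → contributes +2475.9 cm⁴
  web: d = 0 cm → contributes +2845.4 cm⁴
  top flange: d = 15 cm → contributes +2475.9 cm⁴
  hole: d = 0 cm → contributes −0.0012566 cm⁴
Total I = 7797.2 cm⁴.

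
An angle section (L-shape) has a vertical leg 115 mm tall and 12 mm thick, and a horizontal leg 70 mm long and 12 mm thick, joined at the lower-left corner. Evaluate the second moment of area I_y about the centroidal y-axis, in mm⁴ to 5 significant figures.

I_y ≈ 7.7843 × 10⁵ mm⁴

Split into non-overlapping primitives; take the origin at the lower-left of the bounding box.
Vertical leg: 12 × 115, A = 1 380 mm², x = 6 mm, Ī = 16 560 mm⁴.
Horizontal leg (remainder): 58 × 12, A = 696 mm², x = 41 mm, Ī = 195 112 mm⁴.
Centroid: x̄ = ΣA·x / ΣA = 17.7341 mm.
Transfer each piece to the centroidal y-axis using Ī + A·d² with d = x − 17.7341:
  vertical leg: d = -11.7341 mm → contributes +206571.1 mm⁴
  horizontal leg (remainder): d = 23.2659 mm → contributes +571858.1 mm⁴
Total I = 778429.2 mm⁴.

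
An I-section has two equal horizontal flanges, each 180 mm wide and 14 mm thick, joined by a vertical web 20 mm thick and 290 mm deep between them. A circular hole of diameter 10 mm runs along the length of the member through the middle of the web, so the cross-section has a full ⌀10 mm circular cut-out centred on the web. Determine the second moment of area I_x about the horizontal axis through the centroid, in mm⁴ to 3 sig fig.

Split into non-overlapping primitives; take the origin at the lower-left of the bounding box.
Bottom flange: 180 × 14, A = 2 520 mm², y = 7 mm, Ī = 41 160 mm⁴.
Web: 20 × 290, A = 5 800 mm², y = 159 mm, Ī = 40 648 333 mm⁴.
Top flange: 180 × 14, A = 2 520 mm², y = 311 mm, Ī = 41 160 mm⁴.
Hole (subtracted): ⌀10, A = 78.54 mm², y = 159 mm, Ī = 490.87 mm⁴.
By symmetry the centroid is at mid-height, ȳ = 159 mm.
Transfer each piece to the horizontal axis through the centroid using Ī + A·d² with d = y − 159:
  bottom flange: d = -152 mm → contributes +58 263 240 mm⁴
  web: d = 0 mm → contributes +40 648 333 mm⁴
  top flange: d = 152 mm → contributes +58 263 240 mm⁴
  hole: d = 0 mm → contributes −490.87 mm⁴
Total I = 157 174 322 mm⁴.

I_x ≈ 1.57 × 10⁸ mm⁴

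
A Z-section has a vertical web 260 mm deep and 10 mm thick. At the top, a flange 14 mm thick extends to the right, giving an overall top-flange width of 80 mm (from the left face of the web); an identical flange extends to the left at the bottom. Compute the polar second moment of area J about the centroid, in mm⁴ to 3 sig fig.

Treat the section as a set of non-overlapping primitives; coordinates are from the bounding-box lower-left.
Web: 10 × 260, A = 2 600 mm², y = 130 mm, Ī = 14 646 667 mm⁴.
Top flange (beyond web): 70 × 14, A = 980 mm², y = 253 mm, Ī = 16 007 mm⁴.
Bottom flange (beyond web): 70 × 14, A = 980 mm², y = 7 mm, Ī = 16 007 mm⁴.
Centroid: ȳ = ΣA·y / ΣA = 130 mm.
Transfer each piece to the centroidal x-axis using Ī + A·d² with d = y − 130:
  web: d = 0 mm → contributes +14 646 667 mm⁴
  top flange (beyond web): d = 123 mm → contributes +14 842 427 mm⁴
  bottom flange (beyond web): d = -123 mm → contributes +14 842 427 mm⁴
Total I = 44 331 520 mm⁴.
For the y-axis: x̄ = 75 mm.
Repeating about the centroidal y-axis gives I_y = 3 958 000 mm⁴.
Polar second moment: J = I_x + I_y = 48 289 520 mm⁴.

J ≈ 4.83 × 10⁷ mm⁴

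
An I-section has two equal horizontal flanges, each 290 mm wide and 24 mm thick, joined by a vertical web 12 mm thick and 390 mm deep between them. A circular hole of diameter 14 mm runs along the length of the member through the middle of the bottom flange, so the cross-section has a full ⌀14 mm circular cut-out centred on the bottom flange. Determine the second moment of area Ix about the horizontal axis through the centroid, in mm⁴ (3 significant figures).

Decompose the section into non-overlapping parts with the origin at the bottom-left of its bounding rectangle.
Bottom flange: 290 × 24, A = 6 960 mm², y = 12 mm, Ī = 334 080 mm⁴.
Web: 12 × 390, A = 4 680 mm², y = 219 mm, Ī = 59 319 000 mm⁴.
Top flange: 290 × 24, A = 6 960 mm², y = 426 mm, Ī = 334 080 mm⁴.
Hole (subtracted): ⌀14, A = 153.94 mm², y = 12 mm, Ī = 1885.7 mm⁴.
Centroid: ȳ = ΣA·y / ΣA = 220.73 mm.
Transfer each piece to the horizontal axis through the centroid using Ī + A·d² with d = y − 220.73:
  bottom flange: d = -208.73 mm → contributes +303 561 515 mm⁴
  web: d = -1.7275 mm → contributes +59 332 966 mm⁴
  top flange: d = 205.27 mm → contributes +293 606 264 mm⁴
  hole: d = -208.73 mm → contributes −6 708 529 mm⁴
Total I = 649 792 217 mm⁴.

Ix ≈ 6.50 × 10⁸ mm⁴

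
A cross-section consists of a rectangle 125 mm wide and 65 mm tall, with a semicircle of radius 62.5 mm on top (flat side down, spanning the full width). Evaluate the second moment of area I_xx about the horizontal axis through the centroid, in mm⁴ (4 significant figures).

Decompose the section into non-overlapping parts with the origin at the bottom-left of its bounding rectangle.
Rectangular body: 125 × 65, A = 8 125 mm², y = 32.5 mm, Ī = 2 860 677 mm⁴.
Semicircular cap: semicircle r = 62.5, A = 6135.92 mm², y = 91.5258 mm, Ī = 1 674 758 mm⁴.
Centroid: ȳ = ΣA·y / ΣA = 57.8965 mm.
Transfer each piece to the horizontal axis through the centroid using Ī + A·d² with d = y − 57.8965:
  rectangular body: d = -25.3965 mm → contributes +8 101 169 mm⁴
  semicircular cap: d = 33.6293 mm → contributes +8 614 055 mm⁴
Total I = 16 715 224 mm⁴.

I_xx ≈ 1.672 × 10⁷ mm⁴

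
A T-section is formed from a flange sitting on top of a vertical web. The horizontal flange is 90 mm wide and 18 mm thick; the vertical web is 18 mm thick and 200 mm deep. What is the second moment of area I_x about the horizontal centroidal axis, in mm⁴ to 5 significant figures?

I_x ≈ 2.5318 × 10⁷ mm⁴

Decompose the section into non-overlapping parts with the origin at the bottom-left of its bounding rectangle.
Flange: 90 × 18, A = 1 620 mm², y = 209 mm, Ī = 43 740 mm⁴.
Web: 18 × 200, A = 3 600 mm², y = 100 mm, Ī = 12 000 000 mm⁴.
Centroid: ȳ = ΣA·y / ΣA = 133.8276 mm.
Transfer each piece to the horizontal centroidal axis using Ī + A·d² with d = y − 133.8276:
  flange: d = 75.17241 mm → contributes +9 198 185 mm⁴
  web: d = -33.82759 mm → contributes +16 119 500 mm⁴
Total I = 25 317 685 mm⁴.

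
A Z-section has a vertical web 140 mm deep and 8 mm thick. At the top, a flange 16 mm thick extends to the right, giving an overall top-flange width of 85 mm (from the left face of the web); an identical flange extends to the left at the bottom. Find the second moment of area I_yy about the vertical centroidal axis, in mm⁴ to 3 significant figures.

I_yy ≈ 5.67 × 10⁶ mm⁴

Treat the section as a set of non-overlapping primitives; coordinates are from the bounding-box lower-left.
Web: 8 × 140, A = 1 120 mm², x = 81 mm, Ī = 5973.3 mm⁴.
Top flange (beyond web): 77 × 16, A = 1 232 mm², x = 123.5 mm, Ī = 608 711 mm⁴.
Bottom flange (beyond web): 77 × 16, A = 1 232 mm², x = 38.5 mm, Ī = 608 711 mm⁴.
Centroid: x̄ = ΣA·x / ΣA = 81 mm.
Transfer each piece to the vertical centroidal axis using Ī + A·d² with d = x − 81:
  web: d = 0 mm → contributes +5973.3 mm⁴
  top flange (beyond web): d = 42.5 mm → contributes +2 834 011 mm⁴
  bottom flange (beyond web): d = -42.5 mm → contributes +2 834 011 mm⁴
Total I = 5 673 995 mm⁴.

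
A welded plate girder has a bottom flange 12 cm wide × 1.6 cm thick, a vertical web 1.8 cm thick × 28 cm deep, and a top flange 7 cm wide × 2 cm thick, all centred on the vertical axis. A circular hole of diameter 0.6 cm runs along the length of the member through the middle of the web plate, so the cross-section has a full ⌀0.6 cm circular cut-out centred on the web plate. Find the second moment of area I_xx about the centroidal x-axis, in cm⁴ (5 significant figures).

Split into non-overlapping primitives; take the origin at the lower-left of the bounding box.
Bottom plate: 12 × 1.6, A = 19.2 cm², y = 0.8 cm, Ī = 4.096 cm⁴.
Web plate: 1.8 × 28, A = 50.4 cm², y = 15.6 cm, Ī = 3292.8 cm⁴.
Top plate: 7 × 2, A = 14 cm², y = 30.6 cm, Ī = 4.666667 cm⁴.
Hole (subtracted): ⌀0.6, A = 0.2827433 cm², y = 15.6 cm, Ī = 0.006361725 cm⁴.
Centroid: ȳ = ΣA·y / ΣA = 14.70991 cm.
Transfer each piece to the centroidal x-axis using Ī + A·d² with d = y − 14.70991:
  bottom plate: d = -13.90991 cm → contributes +3719.019 cm⁴
  web plate: d = 0.8900917 cm → contributes +3332.73 cm⁴
  top plate: d = 15.89009 cm → contributes +3539.597 cm⁴
  hole: d = 0.8900917 cm → contributes −0.2303689 cm⁴
Total I = 10591.12 cm⁴.

I_xx ≈ 1.0591 × 10⁴ cm⁴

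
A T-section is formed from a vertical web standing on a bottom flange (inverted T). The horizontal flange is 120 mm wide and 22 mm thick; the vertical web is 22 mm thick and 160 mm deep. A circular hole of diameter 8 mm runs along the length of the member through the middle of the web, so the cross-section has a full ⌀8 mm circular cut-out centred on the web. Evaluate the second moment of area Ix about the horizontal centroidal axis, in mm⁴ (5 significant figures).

Ix ≈ 2.0031 × 10⁷ mm⁴

Decompose the section into non-overlapping parts with the origin at the bottom-left of its bounding rectangle.
Flange: 120 × 22, A = 2 640 mm², y = 11 mm, Ī = 106 480 mm⁴.
Web: 22 × 160, A = 3 520 mm², y = 102 mm, Ī = 7 509 333 mm⁴.
Hole (subtracted): ⌀8, A = 50.26548 mm², y = 102 mm, Ī = 201.0619 mm⁴.
Centroid: ȳ = ΣA·y / ΣA = 62.67914 mm.
Transfer each piece to the horizontal centroidal axis using Ī + A·d² with d = y − 62.67914:
  flange: d = -51.67914 mm → contributes +7 157 217 mm⁴
  web: d = 39.32086 mm → contributes +12 951 710 mm⁴
  hole: d = 39.32086 mm → contributes −77918.02 mm⁴
Total I = 20 031 009 mm⁴.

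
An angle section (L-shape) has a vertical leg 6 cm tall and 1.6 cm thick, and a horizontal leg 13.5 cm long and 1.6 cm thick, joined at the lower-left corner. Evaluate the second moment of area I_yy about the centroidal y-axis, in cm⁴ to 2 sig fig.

I_yy ≈ 520 cm⁴

Treat the section as a set of non-overlapping primitives; coordinates are from the bounding-box lower-left.
Vertical leg: 1.6 × 6, A = 9.6 cm², x = 0.8 cm, Ī = 2.048 cm⁴.
Horizontal leg (remainder): 11.9 × 1.6, A = 19.04 cm², x = 7.55 cm, Ī = 224.7 cm⁴.
Centroid: x̄ = ΣA·x / ΣA = 5.287 cm.
Transfer each piece to the centroidal y-axis using Ī + A·d² with d = x − 5.287:
  vertical leg: d = -4.487 cm → contributes +195.4 cm⁴
  horizontal leg (remainder): d = 2.263 cm → contributes +322.2 cm⁴
Total I = 517.5 cm⁴.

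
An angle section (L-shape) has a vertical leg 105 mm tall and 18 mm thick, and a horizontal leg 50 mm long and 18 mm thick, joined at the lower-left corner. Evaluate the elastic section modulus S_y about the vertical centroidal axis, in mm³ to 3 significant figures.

Split into non-overlapping primitives; take the origin at the lower-left of the bounding box.
Vertical leg: 18 × 105, A = 1 890 mm², x = 9 mm, Ī = 51 030 mm⁴.
Horizontal leg (remainder): 32 × 18, A = 576 mm², x = 34 mm, Ī = 49 152 mm⁴.
Centroid: x̄ = ΣA·x / ΣA = 14.839 mm.
Transfer each piece to the vertical centroidal axis using Ī + A·d² with d = x − 14.839:
  vertical leg: d = -5.8394 mm → contributes +115 477 mm⁴
  horizontal leg (remainder): d = 19.161 mm → contributes +260 618 mm⁴
Total I = 376 094 mm⁴.
Extreme fibre distance c = 35.161 mm; S = I/c = 10 696 mm³.

S_y ≈ 1.07 × 10⁴ mm³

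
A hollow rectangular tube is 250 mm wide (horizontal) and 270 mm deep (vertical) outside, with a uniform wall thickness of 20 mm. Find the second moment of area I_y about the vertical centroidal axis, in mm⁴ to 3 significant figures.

Split into non-overlapping primitives; take the origin at the lower-left of the bounding box.
Outer rectangle: 250 × 270, A = 67 500 mm², x = 125 mm, Ī = 351 562 500 mm⁴.
Inner void (subtracted): 210 × 230, A = 48 300 mm², x = 125 mm, Ī = 177 502 500 mm⁴.
By symmetry the centroid is at mid-width, x̄ = 125 mm.
All pieces are centred on the vertical centroidal axis, so I = ΣĪ (holes subtracted) = 174 060 000 mm⁴.

I_y ≈ 1.74 × 10⁸ mm⁴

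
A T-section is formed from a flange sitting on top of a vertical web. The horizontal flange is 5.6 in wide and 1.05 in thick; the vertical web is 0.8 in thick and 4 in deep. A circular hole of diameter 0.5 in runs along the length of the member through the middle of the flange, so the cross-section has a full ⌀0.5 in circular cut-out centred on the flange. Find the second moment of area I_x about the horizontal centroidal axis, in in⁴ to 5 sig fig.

I_x ≈ 17.857 in⁴

Split into non-overlapping primitives; take the origin at the lower-left of the bounding box.
Flange: 5.6 × 1.05, A = 5.88 in², y = 4.525 in, Ī = 0.540225 in⁴.
Web: 0.8 × 4, A = 3.2 in², y = 2 in, Ī = 4.266667 in⁴.
Hole (subtracted): ⌀0.5, A = 0.1963495 in², y = 4.525 in, Ī = 0.003067962 in⁴.
Centroid: ȳ = ΣA·y / ΣA = 3.615464 in.
Transfer each piece to the horizontal centroidal axis using Ī + A·d² with d = y − 3.615464:
  flange: d = 0.909536 in → contributes +5.404489 in⁴
  web: d = -1.615464 in → contributes +12.61778 in⁴
  hole: d = 0.909536 in → contributes −0.1654992 in⁴
Total I = 17.85677 in⁴.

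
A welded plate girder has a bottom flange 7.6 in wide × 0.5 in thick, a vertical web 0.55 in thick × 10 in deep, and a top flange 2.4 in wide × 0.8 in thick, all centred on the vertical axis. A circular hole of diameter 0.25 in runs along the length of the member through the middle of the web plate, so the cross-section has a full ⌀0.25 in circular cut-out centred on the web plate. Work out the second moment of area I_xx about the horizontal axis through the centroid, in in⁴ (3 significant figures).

I_xx ≈ 199 in⁴

Split into non-overlapping primitives; take the origin at the lower-left of the bounding box.
Bottom plate: 7.6 × 0.5, A = 3.8 in², y = 0.25 in, Ī = 0.079167 in⁴.
Web plate: 0.55 × 10, A = 5.5 in², y = 5.5 in, Ī = 45.833 in⁴.
Top plate: 2.4 × 0.8, A = 1.92 in², y = 10.9 in, Ī = 0.1024 in⁴.
Hole (subtracted): ⌀0.25, A = 0.049087 in², y = 5.5 in, Ī = 0.00019175 in⁴.
Centroid: ȳ = ΣA·y / ΣA = 4.6422 in.
Transfer each piece to the horizontal axis through the centroid using Ī + A·d² with d = y − 4.6422:
  bottom plate: d = -4.3922 in → contributes +73.388 in⁴
  web plate: d = 0.85776 in → contributes +49.88 in⁴
  top plate: d = 6.2578 in → contributes +75.289 in⁴
  hole: d = 0.85776 in → contributes −0.036308 in⁴
Total I = 198.52 in⁴.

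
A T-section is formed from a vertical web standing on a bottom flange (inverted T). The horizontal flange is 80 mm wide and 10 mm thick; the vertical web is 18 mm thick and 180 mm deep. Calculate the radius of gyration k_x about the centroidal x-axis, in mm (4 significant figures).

k_x ≈ 60.00 mm

Split into non-overlapping primitives; take the origin at the lower-left of the bounding box.
Flange: 80 × 10, A = 800 mm², y = 5 mm, Ī = 6666.67 mm⁴.
Web: 18 × 180, A = 3 240 mm², y = 100 mm, Ī = 8 748 000 mm⁴.
Centroid: ȳ = ΣA·y / ΣA = 81.1881 mm.
Transfer each piece to the centroidal x-axis using Ī + A·d² with d = y − 81.1881:
  flange: d = -76.1881 mm → contributes +4 650 370 mm⁴
  web: d = 18.8119 mm → contributes +9 894 593 mm⁴
Total I = 14 544 964 mm⁴.
Radius of gyration: k = √(I/A) = √(14 544 964 / 4 040) = 60.002 mm.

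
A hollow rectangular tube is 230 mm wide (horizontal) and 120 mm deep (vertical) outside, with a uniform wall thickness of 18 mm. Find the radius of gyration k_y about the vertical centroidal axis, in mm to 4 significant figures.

k_y ≈ 79.01 mm

Split into non-overlapping primitives; take the origin at the lower-left of the bounding box.
Outer rectangle: 230 × 120, A = 27 600 mm², x = 115 mm, Ī = 121 670 000 mm⁴.
Inner void (subtracted): 194 × 84, A = 16 296 mm², x = 115 mm, Ī = 51 109 688 mm⁴.
By symmetry the centroid is at mid-width, x̄ = 115 mm.
All pieces are centred on the vertical centroidal axis, so I = ΣĪ (holes subtracted) = 70 560 312 mm⁴.
Radius of gyration: k = √(I/A) = √(70 560 312 / 11 304) = 79.0067 mm.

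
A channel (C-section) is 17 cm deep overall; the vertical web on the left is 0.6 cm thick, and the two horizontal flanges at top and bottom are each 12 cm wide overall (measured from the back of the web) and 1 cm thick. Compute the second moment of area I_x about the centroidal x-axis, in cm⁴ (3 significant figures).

Break the section into simple shapes (no overlaps), measuring from the bottom-left corner of the bounding box.
Web: 0.6 × 17, A = 10.2 cm², y = 8.5 cm, Ī = 245.65 cm⁴.
Top flange (beyond web): 11.4 × 1, A = 11.4 cm², y = 16.5 cm, Ī = 0.95 cm⁴.
Bottom flange (beyond web): 11.4 × 1, A = 11.4 cm², y = 0.5 cm, Ī = 0.95 cm⁴.
By symmetry the centroid is at mid-height, ȳ = 8.5 cm.
Transfer each piece to the centroidal x-axis using Ī + A·d² with d = y − 8.5:
  web: d = 0 cm → contributes +245.65 cm⁴
  top flange (beyond web): d = 8 cm → contributes +730.55 cm⁴
  bottom flange (beyond web): d = -8 cm → contributes +730.55 cm⁴
Total I = 1706.8 cm⁴.

I_x ≈ 1710 cm⁴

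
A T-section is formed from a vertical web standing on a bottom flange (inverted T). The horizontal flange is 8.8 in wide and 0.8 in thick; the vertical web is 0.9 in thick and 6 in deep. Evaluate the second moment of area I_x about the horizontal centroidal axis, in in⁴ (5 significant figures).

Treat the section as a set of non-overlapping primitives; coordinates are from the bounding-box lower-left.
Flange: 8.8 × 0.8, A = 7.04 in², y = 0.4 in, Ī = 0.3754667 in⁴.
Web: 0.9 × 6, A = 5.4 in², y = 3.8 in, Ī = 16.2 in⁴.
Centroid: ȳ = ΣA·y / ΣA = 1.875884 in.
Transfer each piece to the horizontal centroidal axis using Ī + A·d² with d = y − 1.875884:
  flange: d = -1.475884 in → contributes +15.71024 in⁴
  web: d = 1.924116 in → contributes +36.192 in⁴
Total I = 51.90223 in⁴.

I_x ≈ 51.902 in⁴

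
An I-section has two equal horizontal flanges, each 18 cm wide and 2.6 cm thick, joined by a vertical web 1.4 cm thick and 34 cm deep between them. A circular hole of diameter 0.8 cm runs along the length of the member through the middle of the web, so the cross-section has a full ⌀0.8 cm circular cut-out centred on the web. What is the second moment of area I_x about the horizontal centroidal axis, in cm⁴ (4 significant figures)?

Decompose the section into non-overlapping parts with the origin at the bottom-left of its bounding rectangle.
Bottom flange: 18 × 2.6, A = 46.8 cm², y = 1.3 cm, Ī = 26.364 cm⁴.
Web: 1.4 × 34, A = 47.6 cm², y = 19.6 cm, Ī = 4585.47 cm⁴.
Top flange: 18 × 2.6, A = 46.8 cm², y = 37.9 cm, Ī = 26.364 cm⁴.
Hole (subtracted): ⌀0.8, A = 0.502655 cm², y = 19.6 cm, Ī = 0.0201062 cm⁴.
By symmetry the centroid is at mid-height, ȳ = 19.6 cm.
Transfer each piece to the horizontal centroidal axis using Ī + A·d² with d = y − 19.6:
  bottom flange: d = -18.3 cm → contributes +15699.2 cm⁴
  web: d = 0 cm → contributes +4585.47 cm⁴
  top flange: d = 18.3 cm → contributes +15699.2 cm⁴
  hole: d = 0 cm → contributes −0.0201062 cm⁴
Total I = 35983.9 cm⁴.

I_x ≈ 3.598 × 10⁴ cm⁴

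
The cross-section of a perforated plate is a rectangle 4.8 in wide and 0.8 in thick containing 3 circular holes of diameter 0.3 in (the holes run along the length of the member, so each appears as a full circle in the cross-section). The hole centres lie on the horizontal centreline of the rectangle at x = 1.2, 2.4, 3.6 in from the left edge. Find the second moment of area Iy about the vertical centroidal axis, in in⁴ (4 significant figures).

Iy ≈ 7.168 in⁴

Decompose the section into non-overlapping parts with the origin at the bottom-left of its bounding rectangle.
Plate: 4.8 × 0.8, A = 3.84 in², x = 2.4 in, Ī = 7.3728 in⁴.
Hole 1 (subtracted): ⌀0.3, A = 0.0706858 in², x = 1.2 in, Ī = 0.000397608 in⁴.
Hole 2 (subtracted): ⌀0.3, A = 0.0706858 in², x = 2.4 in, Ī = 0.000397608 in⁴.
Hole 3 (subtracted): ⌀0.3, A = 0.0706858 in², x = 3.6 in, Ī = 0.000397608 in⁴.
By symmetry the centroid is at mid-width, x̄ = 2.4 in.
Transfer each piece to the vertical centroidal axis using Ī + A·d² with d = x − 2.4:
  plate: d = 0 in → contributes +7.3728 in⁴
  hole 1: d = -1.2 in → contributes −0.102185 in⁴
  hole 2: d = 0 in → contributes −0.000397608 in⁴
  hole 3: d = 1.2 in → contributes −0.102185 in⁴
Total I = 7.16803 in⁴.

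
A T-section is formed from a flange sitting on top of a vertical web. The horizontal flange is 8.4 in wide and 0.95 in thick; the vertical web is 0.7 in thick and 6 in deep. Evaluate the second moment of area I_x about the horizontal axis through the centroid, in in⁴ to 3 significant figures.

I_x ≈ 46.4 in⁴

Treat the section as a set of non-overlapping primitives; coordinates are from the bounding-box lower-left.
Flange: 8.4 × 0.95, A = 7.98 in², y = 6.475 in, Ī = 0.60016 in⁴.
Web: 0.7 × 6, A = 4.2 in², y = 3 in, Ī = 12.6 in⁴.
Centroid: ȳ = ΣA·y / ΣA = 5.2767 in.
Transfer each piece to the horizontal axis through the centroid using Ī + A·d² with d = y − 5.2767:
  flange: d = 1.1983 in → contributes +12.058 in⁴
  web: d = -2.2767 in → contributes +34.371 in⁴
Total I = 46.429 in⁴.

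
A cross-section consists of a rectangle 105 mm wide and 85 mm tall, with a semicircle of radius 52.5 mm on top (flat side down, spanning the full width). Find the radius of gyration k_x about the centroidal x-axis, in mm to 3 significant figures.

Treat the section as a set of non-overlapping primitives; coordinates are from the bounding-box lower-left.
Rectangular body: 105 × 85, A = 8 925 mm², y = 42.5 mm, Ī = 5 373 594 mm⁴.
Semicircular cap: semicircle r = 52.5, A = 4329.5 mm², y = 107.28 mm, Ī = 833 814 mm⁴.
Centroid: ȳ = ΣA·y / ΣA = 63.661 mm.
Transfer each piece to the centroidal x-axis using Ī + A·d² with d = y − 63.661:
  rectangular body: d = -21.161 mm → contributes +9 369 935 mm⁴
  semicircular cap: d = 43.621 mm → contributes +9 072 014 mm⁴
Total I = 18 441 949 mm⁴.
Radius of gyration: k = √(I/A) = √(18 441 949 / 13 255) = 37.301 mm.

k_x ≈ 37.3 mm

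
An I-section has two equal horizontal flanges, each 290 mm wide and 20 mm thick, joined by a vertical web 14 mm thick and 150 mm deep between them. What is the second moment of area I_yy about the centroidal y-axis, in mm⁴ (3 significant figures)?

Decompose the section into non-overlapping parts with the origin at the bottom-left of its bounding rectangle.
Bottom flange: 290 × 20, A = 5 800 mm², x = 145 mm, Ī = 40 648 333 mm⁴.
Web: 14 × 150, A = 2 100 mm², x = 145 mm, Ī = 34 300 mm⁴.
Top flange: 290 × 20, A = 5 800 mm², x = 145 mm, Ī = 40 648 333 mm⁴.
By symmetry the centroid is at mid-width, x̄ = 145 mm.
All pieces are centred on the centroidal y-axis, so I = ΣĪ = 81 330 967 mm⁴.

I_yy ≈ 8.13 × 10⁷ mm⁴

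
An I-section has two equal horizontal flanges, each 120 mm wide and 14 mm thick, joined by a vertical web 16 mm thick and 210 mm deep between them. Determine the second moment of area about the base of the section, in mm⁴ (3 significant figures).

Break the section into simple shapes (no overlaps), measuring from the bottom-left corner of the bounding box.
Bottom flange: 120 × 14, A = 1 680 mm², y = 7 mm, Ī = 27 440 mm⁴.
Web: 16 × 210, A = 3 360 mm², y = 119 mm, Ī = 12 348 000 mm⁴.
Top flange: 120 × 14, A = 1 680 mm², y = 231 mm, Ī = 27 440 mm⁴.
Transfer each piece to a horizontal axis along the bottom face using Ī + A·d² with d = y − 0:
  bottom flange: d = 7 mm → contributes +109 760 mm⁴
  web: d = 119 mm → contributes +59 928 960 mm⁴
  top flange: d = 231 mm → contributes +89 673 920 mm⁴
Total I = 149 712 640 mm⁴.

I_base ≈ 1.50 × 10⁸ mm⁴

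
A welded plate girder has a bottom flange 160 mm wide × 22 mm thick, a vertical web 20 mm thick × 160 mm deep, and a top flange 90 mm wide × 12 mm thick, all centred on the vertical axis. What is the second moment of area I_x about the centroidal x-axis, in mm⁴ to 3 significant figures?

I_x ≈ 3.75 × 10⁷ mm⁴

Break the section into simple shapes (no overlaps), measuring from the bottom-left corner of the bounding box.
Bottom plate: 160 × 22, A = 3 520 mm², y = 11 mm, Ī = 141 973 mm⁴.
Web plate: 20 × 160, A = 3 200 mm², y = 102 mm, Ī = 6 826 667 mm⁴.
Top plate: 90 × 12, A = 1 080 mm², y = 188 mm, Ī = 12 960 mm⁴.
Centroid: ȳ = ΣA·y / ΣA = 72.841 mm.
Transfer each piece to the centroidal x-axis using Ī + A·d² with d = y − 72.841:
  bottom plate: d = -61.841 mm → contributes +13 603 553 mm⁴
  web plate: d = 29.159 mm → contributes +9 547 453 mm⁴
  top plate: d = 115.16 mm → contributes +14 335 477 mm⁴
Total I = 37 486 483 mm⁴.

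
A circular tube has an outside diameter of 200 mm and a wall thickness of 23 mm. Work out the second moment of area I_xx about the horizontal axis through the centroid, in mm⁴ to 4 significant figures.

I_xx ≈ 5.093 × 10⁷ mm⁴

Decompose the section into non-overlapping parts with the origin at the bottom-left of its bounding rectangle.
Outer circle: ⌀200, A = 31415.9 mm², y = 100 mm, Ī = 78 539 816 mm⁴.
Bore (subtracted): ⌀154, A = 18626.5 mm², y = 100 mm, Ī = 27 609 134 mm⁴.
By symmetry the centroid is at mid-height, ȳ = 100 mm.
All pieces are centred on the horizontal axis through the centroid, so I = ΣĪ (holes subtracted) = 50 930 683 mm⁴.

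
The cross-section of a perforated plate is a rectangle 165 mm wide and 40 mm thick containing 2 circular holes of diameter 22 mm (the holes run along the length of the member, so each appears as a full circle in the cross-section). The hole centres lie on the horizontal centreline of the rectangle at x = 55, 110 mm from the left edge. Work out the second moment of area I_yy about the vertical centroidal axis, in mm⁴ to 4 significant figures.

I_yy ≈ 1.438 × 10⁷ mm⁴

Break the section into simple shapes (no overlaps), measuring from the bottom-left corner of the bounding box.
Plate: 165 × 40, A = 6 600 mm², x = 82.5 mm, Ī = 14 973 750 mm⁴.
Hole 1 (subtracted): ⌀22, A = 380.133 mm², x = 55 mm, Ī = 11 499 mm⁴.
Hole 2 (subtracted): ⌀22, A = 380.133 mm², x = 110 mm, Ī = 11 499 mm⁴.
By symmetry the centroid is at mid-width, x̄ = 82.5 mm.
Transfer each piece to the vertical centroidal axis using Ī + A·d² with d = x − 82.5:
  plate: d = 0 mm → contributes +14 973 750 mm⁴
  hole 1: d = -27.5 mm → contributes −298 974 mm⁴
  hole 2: d = 27.5 mm → contributes −298 974 mm⁴
Total I = 14 375 801 mm⁴.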